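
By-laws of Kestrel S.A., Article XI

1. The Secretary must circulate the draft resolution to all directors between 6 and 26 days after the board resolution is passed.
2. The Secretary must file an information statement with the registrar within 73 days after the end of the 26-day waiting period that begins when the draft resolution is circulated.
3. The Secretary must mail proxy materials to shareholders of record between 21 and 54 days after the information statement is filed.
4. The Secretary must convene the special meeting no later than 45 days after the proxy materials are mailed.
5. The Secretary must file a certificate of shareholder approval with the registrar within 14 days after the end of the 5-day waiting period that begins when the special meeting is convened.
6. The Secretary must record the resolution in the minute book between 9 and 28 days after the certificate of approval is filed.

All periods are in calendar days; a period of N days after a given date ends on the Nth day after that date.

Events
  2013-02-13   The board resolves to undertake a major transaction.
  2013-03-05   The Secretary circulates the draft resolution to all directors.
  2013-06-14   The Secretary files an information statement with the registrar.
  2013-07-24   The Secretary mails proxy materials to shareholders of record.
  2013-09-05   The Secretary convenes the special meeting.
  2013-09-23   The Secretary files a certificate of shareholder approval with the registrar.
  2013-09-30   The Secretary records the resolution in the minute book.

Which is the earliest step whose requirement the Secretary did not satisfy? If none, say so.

Step 1 — 6 and 26 days from 2013-02-13 (when the board resolution is passed) are 2013-02-19 and 2013-03-11 respectively; done 2013-03-05 — within the window.
Step 2 — counting 73 days from 2013-03-31 (end of the 26-day waiting period, which began when the draft resolution is circulated on 2013-03-05) gives a deadline of 2013-06-12; not done until 2013-06-14, 2 days after the deadline.
That is the first point of non-compliance.

Step 2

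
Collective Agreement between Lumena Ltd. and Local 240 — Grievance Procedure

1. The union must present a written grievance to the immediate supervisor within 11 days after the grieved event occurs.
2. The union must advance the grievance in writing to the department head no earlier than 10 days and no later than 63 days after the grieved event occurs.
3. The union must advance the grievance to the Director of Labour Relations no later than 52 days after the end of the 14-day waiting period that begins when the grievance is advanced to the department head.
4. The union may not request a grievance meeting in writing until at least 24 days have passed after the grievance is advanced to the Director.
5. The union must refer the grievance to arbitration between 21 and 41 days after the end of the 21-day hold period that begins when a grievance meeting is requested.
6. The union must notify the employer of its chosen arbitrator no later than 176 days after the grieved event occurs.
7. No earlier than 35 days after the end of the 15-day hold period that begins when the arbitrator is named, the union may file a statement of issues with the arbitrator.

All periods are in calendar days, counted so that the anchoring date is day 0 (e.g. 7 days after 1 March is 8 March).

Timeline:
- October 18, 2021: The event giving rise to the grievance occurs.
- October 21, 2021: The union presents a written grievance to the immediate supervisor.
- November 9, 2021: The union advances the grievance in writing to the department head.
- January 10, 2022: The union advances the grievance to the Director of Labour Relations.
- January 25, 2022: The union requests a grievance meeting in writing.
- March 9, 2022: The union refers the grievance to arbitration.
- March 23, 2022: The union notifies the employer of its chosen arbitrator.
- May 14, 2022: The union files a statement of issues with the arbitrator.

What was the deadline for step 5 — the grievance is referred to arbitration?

March 28, 2022

A grievance meeting is requested on January 25, 2022; the 21-day hold period therefore ends February 15, 2022, and step 5 runs from that date. The window is 21–41 days after February 15, 2022; it closes on March 28, 2022.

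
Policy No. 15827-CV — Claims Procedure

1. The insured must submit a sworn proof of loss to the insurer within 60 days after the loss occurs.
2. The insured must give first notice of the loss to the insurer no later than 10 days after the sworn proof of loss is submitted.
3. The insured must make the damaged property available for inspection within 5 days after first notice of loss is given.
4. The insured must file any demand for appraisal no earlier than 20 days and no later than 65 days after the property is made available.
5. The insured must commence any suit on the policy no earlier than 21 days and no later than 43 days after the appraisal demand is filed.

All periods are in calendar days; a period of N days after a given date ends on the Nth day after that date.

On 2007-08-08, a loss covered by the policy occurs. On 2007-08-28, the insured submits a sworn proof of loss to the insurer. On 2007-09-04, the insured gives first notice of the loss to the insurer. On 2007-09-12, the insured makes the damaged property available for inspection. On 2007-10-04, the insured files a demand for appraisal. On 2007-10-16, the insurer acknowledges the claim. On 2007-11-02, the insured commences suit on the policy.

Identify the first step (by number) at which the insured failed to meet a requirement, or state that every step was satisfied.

Step 1 — counting 60 days from 2007-08-08 (when the loss occurs) gives a deadline of 2007-10-07; done 2007-08-28 — timely.
Step 2 — counting 10 days from 2007-08-28 (when the sworn proof of loss is submitted) gives a deadline of 2007-09-07; completed 2007-09-04, before the deadline.
Step 3 — counting 5 days from 2007-09-04 (when first notice of loss is given) gives a deadline of 2007-09-09; not done until 2007-09-12, 3 days after the deadline.
The analysis stops there.

Step 3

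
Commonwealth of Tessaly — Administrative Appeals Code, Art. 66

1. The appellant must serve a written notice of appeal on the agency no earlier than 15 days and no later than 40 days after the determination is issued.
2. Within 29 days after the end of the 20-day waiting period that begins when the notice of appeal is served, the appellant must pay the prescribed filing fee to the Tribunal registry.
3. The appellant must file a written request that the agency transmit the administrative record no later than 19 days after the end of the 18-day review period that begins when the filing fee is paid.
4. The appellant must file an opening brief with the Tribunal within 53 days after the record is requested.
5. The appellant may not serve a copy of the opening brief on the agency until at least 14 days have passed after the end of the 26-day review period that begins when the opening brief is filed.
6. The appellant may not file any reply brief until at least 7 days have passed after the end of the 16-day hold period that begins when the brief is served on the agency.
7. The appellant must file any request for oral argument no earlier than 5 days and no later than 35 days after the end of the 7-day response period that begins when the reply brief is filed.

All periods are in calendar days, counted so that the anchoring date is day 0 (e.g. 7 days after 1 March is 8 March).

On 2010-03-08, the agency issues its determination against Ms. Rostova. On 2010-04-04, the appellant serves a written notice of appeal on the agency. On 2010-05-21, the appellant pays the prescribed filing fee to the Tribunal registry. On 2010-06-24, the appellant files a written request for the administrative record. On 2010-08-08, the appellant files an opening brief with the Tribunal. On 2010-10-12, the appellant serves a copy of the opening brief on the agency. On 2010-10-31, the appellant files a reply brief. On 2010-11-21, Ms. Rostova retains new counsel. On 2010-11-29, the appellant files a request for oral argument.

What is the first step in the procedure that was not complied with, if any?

Step 6

Step 1 — 15 and 40 days from 2010-03-08 (when the determination is issued) are 2010-03-23 and 2010-04-17 respectively; done 2010-04-04, which is between those dates.
Step 2 — counting 29 days from 2010-04-24 (end of the 20-day waiting period, which began when the notice of appeal is served on 2010-04-04) gives a deadline of 2010-05-23; completed 2010-05-21, before the deadline.
Step 3 — counting 19 days from 2010-06-08 (end of the 18-day review period, which began when the filing fee is paid on 2010-05-21) gives a deadline of 2010-06-27; done 2010-06-24 — timely.
Step 4 — counting 53 days from 2010-06-24 (when the record is requested) gives a deadline of 2010-08-16; 2010-08-08 is within that limit.
Step 5 — must wait 14 days from 2010-09-03 (end of the 26-day review period, which began when the opening brief is filed on 2010-08-08), so not before 2010-09-17; done 2010-10-12 — permitted.
Step 6 — must wait 7 days from 2010-10-28 (end of the 16-day hold period, which began when the brief is served on the agency on 2010-10-12), so not before 2010-11-04; 2010-10-31 is 4 days before the earliest permitted date.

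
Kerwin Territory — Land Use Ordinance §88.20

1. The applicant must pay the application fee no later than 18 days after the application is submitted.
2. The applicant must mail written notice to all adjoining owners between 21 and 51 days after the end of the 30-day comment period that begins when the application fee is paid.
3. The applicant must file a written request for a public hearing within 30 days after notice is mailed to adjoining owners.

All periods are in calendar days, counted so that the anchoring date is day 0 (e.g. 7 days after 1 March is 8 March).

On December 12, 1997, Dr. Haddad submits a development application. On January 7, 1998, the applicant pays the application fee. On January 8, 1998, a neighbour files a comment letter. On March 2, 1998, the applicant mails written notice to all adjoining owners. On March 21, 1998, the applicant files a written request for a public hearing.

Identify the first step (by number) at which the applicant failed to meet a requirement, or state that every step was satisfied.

Step 1: 18 days after December 12, 1997 (when the application is submitted) is December 30, 1997; done January 7, 1998 — 8 days late.

Step 1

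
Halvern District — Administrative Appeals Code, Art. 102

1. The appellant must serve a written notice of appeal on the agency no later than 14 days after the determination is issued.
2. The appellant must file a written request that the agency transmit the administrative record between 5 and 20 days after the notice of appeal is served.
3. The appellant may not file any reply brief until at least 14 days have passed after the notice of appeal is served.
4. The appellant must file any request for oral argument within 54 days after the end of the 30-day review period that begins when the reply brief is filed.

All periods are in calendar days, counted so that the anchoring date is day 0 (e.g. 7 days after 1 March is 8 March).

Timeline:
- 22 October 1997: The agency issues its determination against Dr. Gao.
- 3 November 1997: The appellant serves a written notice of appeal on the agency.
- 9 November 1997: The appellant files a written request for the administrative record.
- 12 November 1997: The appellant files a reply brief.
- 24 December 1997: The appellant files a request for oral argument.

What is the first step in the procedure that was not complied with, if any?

Step 3

Step 1 — counting 14 days from 22 October 1997 (when the determination is issued) gives a deadline of 5 November 1997; done 3 November 1997 — timely.
Step 2 — 5 and 20 days from 3 November 1997 (when the notice of appeal is served) are 8 November 1997 and 23 November 1997 respectively; 9 November 1997 falls inside that range.
Step 3 — must wait 14 days from 3 November 1997 (when the notice of appeal is served), so not before 17 November 1997; acted on 12 November 1997, 5 days prematurely.
That is the first point of non-compliance.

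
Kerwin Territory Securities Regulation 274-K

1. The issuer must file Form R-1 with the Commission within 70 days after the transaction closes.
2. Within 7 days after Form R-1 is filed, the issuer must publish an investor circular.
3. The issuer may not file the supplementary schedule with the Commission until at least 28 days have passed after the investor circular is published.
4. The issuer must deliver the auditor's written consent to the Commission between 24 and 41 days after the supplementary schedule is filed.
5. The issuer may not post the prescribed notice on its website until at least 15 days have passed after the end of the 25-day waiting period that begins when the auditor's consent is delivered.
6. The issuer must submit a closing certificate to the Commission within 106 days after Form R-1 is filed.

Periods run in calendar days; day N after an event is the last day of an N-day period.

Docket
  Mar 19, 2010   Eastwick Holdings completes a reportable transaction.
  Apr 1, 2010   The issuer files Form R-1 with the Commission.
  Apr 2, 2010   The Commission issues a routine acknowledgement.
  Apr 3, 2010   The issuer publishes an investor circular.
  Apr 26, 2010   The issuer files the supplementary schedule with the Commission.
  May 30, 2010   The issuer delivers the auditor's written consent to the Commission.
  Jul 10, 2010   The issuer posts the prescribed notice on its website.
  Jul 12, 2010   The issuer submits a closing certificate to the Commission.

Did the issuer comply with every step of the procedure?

No

Step 1 — counting 70 days from Mar 19, 2010 (when the transaction closes) gives a deadline of May 28, 2010; Apr 1, 2010 is within that limit.
Step 2 — counting 7 days from Apr 1, 2010 (when Form R-1 is filed) gives a deadline of Apr 8, 2010; completed Apr 3, 2010, before the deadline.
Step 3 — must wait 28 days from Apr 3, 2010 (when the investor circular is published), so not before May 1, 2010; done Apr 26, 2010 — 5 days too early.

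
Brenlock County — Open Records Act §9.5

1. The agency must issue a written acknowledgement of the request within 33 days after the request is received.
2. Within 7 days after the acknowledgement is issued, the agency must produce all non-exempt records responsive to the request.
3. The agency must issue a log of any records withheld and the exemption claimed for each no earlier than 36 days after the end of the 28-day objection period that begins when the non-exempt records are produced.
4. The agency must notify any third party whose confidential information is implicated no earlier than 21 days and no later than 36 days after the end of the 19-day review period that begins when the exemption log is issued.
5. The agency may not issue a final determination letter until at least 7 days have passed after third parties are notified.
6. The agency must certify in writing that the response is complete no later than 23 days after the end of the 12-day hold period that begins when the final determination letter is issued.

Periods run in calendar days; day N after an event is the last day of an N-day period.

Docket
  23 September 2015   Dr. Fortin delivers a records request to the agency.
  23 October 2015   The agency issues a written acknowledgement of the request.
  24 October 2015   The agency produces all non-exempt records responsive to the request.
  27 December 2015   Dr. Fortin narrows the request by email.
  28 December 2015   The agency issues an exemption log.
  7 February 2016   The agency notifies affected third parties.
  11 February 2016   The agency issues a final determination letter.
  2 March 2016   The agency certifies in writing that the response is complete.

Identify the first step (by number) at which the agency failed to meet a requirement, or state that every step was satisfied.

(1) due by 23 September 2015 + 33 days = 26 October 2015; completed 23 October 2015, before the deadline.
(2) due by 23 October 2015 + 7 days = 30 October 2015; 24 October 2015 is within that limit.
(3) permitted from 21 November 2015 + 36 days = 27 December 2015 onward; done 28 December 2015, after the minimum wait.
(4) the permitted window runs from 16 January 2016 + 21 = 6 February 2016 to 16 January 2016 + 36 = 21 February 2016; done 7 February 2016, which is between those dates.
(5) permitted from 7 February 2016 + 7 days = 14 February 2016 onward; done 11 February 2016 — 3 days too early.

Step 5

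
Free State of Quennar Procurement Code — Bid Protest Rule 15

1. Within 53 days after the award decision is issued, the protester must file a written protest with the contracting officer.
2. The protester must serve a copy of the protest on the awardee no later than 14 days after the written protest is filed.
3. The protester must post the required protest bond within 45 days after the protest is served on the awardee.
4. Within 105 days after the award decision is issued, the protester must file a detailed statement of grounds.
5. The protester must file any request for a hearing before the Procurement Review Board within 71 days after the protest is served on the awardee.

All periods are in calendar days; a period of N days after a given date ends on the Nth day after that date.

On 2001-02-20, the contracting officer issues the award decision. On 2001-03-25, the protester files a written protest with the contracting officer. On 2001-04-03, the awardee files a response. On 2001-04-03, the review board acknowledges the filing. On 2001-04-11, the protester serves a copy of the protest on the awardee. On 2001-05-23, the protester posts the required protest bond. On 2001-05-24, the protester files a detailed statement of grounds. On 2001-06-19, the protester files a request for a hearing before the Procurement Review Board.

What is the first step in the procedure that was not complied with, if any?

Step 1: 53 days after 2001-02-20 (when the award decision is issued) is 2001-04-14; 2001-03-25 is within that limit.
Step 2: 14 days after 2001-03-25 (when the written protest is filed) is 2001-04-08; 2001-04-11 misses that deadline by 3 days.
That is the first point of non-compliance.

Step 2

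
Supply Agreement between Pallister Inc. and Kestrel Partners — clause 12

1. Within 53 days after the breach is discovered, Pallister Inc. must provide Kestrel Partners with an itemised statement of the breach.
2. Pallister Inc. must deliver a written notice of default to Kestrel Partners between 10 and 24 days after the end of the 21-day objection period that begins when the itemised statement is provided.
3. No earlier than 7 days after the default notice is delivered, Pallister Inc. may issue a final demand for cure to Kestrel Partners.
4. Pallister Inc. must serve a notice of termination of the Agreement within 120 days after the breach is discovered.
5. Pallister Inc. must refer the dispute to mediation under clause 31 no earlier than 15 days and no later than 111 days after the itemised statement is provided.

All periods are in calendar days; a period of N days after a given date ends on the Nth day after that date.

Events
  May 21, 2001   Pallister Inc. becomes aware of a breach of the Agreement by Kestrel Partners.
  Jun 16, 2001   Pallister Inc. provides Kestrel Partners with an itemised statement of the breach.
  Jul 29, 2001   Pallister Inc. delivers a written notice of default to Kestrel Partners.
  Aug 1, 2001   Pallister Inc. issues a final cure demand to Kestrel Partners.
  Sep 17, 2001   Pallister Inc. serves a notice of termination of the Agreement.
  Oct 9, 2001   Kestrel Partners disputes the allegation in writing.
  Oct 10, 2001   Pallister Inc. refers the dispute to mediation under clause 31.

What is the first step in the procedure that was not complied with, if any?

Step 1: 53 days after May 21, 2001 (when the breach is discovered) is Jul 13, 2001; completed Jun 16, 2001, before the deadline.
Step 2: the window is 10–24 days after Jul 7, 2001 (end of the 21-day objection period, which began when the itemised statement is provided on Jun 16, 2001), so Jul 17, 2001 through Jul 31, 2001; Jul 29, 2001 falls inside that range.
Step 3: the earliest permitted date is 7 days after Jul 29, 2001 (when the default notice is delivered), i.e. Aug 5, 2001; Aug 1, 2001 is 4 days before the earliest permitted date.
No need to go further; step 3 was not satisfied.

Step 3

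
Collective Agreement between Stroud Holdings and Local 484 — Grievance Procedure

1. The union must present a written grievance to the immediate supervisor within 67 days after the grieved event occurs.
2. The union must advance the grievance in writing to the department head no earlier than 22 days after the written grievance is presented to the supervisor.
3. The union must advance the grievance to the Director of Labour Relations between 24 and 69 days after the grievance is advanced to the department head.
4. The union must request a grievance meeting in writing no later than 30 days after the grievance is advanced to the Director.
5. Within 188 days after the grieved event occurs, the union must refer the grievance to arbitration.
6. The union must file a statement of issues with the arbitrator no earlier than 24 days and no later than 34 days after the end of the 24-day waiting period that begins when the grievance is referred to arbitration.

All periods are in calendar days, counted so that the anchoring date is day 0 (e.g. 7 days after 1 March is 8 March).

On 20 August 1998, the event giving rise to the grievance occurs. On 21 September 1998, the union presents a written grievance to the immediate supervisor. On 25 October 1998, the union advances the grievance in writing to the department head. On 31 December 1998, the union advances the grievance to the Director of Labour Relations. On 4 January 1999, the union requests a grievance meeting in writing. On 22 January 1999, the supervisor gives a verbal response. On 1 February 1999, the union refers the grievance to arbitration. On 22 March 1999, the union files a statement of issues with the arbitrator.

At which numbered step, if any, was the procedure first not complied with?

(1) due by 20 August 1998 + 67 days = 26 October 1998; 21 September 1998 is within that limit.
(2) permitted from 21 September 1998 + 22 days = 13 October 1998 onward; done 25 October 1998 — permitted.
(3) the permitted window runs from 25 October 1998 + 24 = 18 November 1998 to 25 October 1998 + 69 = 2 January 1999; done 31 December 1998 — within the window.
(4) due by 31 December 1998 + 30 days = 30 January 1999; completed 4 January 1999, before the deadline.
(5) due by 20 August 1998 + 188 days = 24 February 1999; 1 February 1999 is within that limit.
(6) the permitted window runs from 25 February 1999 + 24 = 21 March 1999 to 25 February 1999 + 34 = 31 March 1999; done 22 March 1999, which is between those dates.

None — every step was satisfied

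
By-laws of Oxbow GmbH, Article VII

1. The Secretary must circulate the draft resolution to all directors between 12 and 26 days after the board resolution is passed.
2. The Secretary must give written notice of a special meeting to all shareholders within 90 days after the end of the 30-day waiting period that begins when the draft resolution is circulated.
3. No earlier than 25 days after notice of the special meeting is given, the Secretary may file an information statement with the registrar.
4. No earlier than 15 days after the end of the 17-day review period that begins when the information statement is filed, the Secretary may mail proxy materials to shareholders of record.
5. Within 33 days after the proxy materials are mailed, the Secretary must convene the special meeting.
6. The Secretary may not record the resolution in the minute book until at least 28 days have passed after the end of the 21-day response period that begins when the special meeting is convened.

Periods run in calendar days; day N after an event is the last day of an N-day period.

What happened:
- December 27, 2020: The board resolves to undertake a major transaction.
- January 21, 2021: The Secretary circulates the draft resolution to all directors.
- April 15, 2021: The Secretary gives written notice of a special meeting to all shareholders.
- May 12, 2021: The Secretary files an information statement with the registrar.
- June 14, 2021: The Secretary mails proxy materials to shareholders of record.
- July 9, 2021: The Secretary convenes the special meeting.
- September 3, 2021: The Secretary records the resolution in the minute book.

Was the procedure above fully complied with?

Yes

Step 1 — 12 and 26 days from December 27, 2020 (when the board resolution is passed) are January 8, 2021 and January 22, 2021 respectively; done January 21, 2021 — within the window.
Step 2 — counting 90 days from February 20, 2021 (end of the 30-day waiting period, which began when the draft resolution is circulated on January 21, 2021) gives a deadline of May 21, 2021; completed April 15, 2021, before the deadline.
Step 3 — must wait 25 days from April 15, 2021 (when notice of the special meeting is given), so not before May 10, 2021; May 12, 2021 is on or after that date.
Step 4 — must wait 15 days from May 29, 2021 (end of the 17-day review period, which began when the information statement is filed on May 12, 2021), so not before June 13, 2021; June 14, 2021 is on or after that date.
Step 5 — counting 33 days from June 14, 2021 (when the proxy materials are mailed) gives a deadline of July 17, 2021; July 9, 2021 is within that limit.
Step 6 — must wait 28 days from July 30, 2021 (end of the 21-day response period, which began when the special meeting is convened on July 9, 2021), so not before August 27, 2021; September 3, 2021 is on or after that date.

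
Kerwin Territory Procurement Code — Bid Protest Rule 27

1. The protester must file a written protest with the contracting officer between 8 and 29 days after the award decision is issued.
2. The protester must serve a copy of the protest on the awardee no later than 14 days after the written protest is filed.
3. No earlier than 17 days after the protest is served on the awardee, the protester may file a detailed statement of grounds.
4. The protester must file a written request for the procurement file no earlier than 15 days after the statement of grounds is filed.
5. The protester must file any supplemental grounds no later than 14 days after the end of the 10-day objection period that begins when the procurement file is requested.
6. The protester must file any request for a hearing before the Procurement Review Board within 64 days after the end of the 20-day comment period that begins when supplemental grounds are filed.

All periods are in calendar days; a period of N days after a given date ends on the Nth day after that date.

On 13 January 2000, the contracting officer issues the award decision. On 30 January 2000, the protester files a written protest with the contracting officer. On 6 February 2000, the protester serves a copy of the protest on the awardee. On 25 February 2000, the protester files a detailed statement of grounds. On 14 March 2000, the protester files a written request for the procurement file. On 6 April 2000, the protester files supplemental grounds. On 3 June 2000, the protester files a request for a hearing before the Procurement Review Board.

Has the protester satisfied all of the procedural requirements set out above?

Step 1 — 8 and 29 days from 13 January 2000 (when the award decision is issued) are 21 January 2000 and 11 February 2000 respectively; 30 January 2000 falls inside that range.
Step 2 — counting 14 days from 30 January 2000 (when the written protest is filed) gives a deadline of 13 February 2000; completed 6 February 2000, before the deadline.
Step 3 — must wait 17 days from 6 February 2000 (when the protest is served on the awardee), so not before 23 February 2000; done 25 February 2000 — permitted.
Step 4 — must wait 15 days from 25 February 2000 (when the statement of grounds is filed), so not before 11 March 2000; 14 March 2000 is on or after that date.
Step 5 — counting 14 days from 24 March 2000 (end of the 10-day objection period, which began when the procurement file is requested on 14 March 2000) gives a deadline of 7 April 2000; 6 April 2000 is within that limit.
Step 6 — counting 64 days from 26 April 2000 (end of the 20-day comment period, which began when supplemental grounds are filed on 6 April 2000) gives a deadline of 29 June 2000; done 3 June 2000 — timely.

Yes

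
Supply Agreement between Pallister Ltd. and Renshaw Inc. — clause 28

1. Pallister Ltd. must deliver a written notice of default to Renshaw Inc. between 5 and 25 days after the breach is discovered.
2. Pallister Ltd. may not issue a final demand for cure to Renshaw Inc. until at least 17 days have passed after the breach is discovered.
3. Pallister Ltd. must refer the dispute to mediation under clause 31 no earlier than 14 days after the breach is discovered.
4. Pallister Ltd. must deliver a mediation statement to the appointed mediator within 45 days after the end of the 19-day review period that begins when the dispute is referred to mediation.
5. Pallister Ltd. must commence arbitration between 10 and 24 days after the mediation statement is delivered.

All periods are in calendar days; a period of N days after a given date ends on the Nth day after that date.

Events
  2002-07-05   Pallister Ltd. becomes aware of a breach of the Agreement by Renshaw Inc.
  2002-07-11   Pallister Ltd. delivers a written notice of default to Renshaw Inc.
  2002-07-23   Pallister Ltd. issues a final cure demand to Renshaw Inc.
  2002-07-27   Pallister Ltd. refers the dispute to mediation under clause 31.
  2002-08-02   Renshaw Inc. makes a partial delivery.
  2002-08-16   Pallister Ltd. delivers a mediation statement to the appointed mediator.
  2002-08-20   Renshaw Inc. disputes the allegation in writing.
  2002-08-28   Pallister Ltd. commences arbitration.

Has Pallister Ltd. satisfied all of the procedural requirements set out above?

Yes

Step 1: the window is 5–25 days after 2002-07-05 (when the breach is discovered), so 2002-07-10 through 2002-07-30; done 2002-07-11, which is between those dates.
Step 2: the earliest permitted date is 17 days after 2002-07-05 (when the breach is discovered), i.e. 2002-07-22; 2002-07-23 is on or after that date.
Step 3: the earliest permitted date is 14 days after 2002-07-05 (when the breach is discovered), i.e. 2002-07-19; 2002-07-27 is on or after that date.
Step 4: 45 days after 2002-08-15 (end of the 19-day review period, which began when the dispute is referred to mediation on 2002-07-27) is 2002-09-29; done 2002-08-16 — timely.
Step 5: the window is 10–24 days after 2002-08-16 (when the mediation statement is delivered), so 2002-08-26 through 2002-09-09; done 2002-08-28, which is between those dates.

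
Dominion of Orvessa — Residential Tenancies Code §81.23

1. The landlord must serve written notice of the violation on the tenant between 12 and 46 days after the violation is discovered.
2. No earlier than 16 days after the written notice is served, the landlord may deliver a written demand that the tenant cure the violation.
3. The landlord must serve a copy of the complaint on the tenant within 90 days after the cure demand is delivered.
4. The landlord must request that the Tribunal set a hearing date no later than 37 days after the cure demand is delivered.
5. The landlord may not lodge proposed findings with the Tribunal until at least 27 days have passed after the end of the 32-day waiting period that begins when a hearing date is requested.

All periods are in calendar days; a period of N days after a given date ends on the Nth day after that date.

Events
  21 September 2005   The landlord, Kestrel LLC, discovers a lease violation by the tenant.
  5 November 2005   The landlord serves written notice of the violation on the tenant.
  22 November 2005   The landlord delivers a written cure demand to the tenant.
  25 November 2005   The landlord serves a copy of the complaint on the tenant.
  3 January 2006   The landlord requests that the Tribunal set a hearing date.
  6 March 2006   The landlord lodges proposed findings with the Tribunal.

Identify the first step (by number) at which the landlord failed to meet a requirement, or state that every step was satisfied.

Step 4

Step 1 — 12 and 46 days from 21 September 2005 (when the violation is discovered) are 3 October 2005 and 6 November 2005 respectively; done 5 November 2005, which is between those dates.
Step 2 — must wait 16 days from 5 November 2005 (when the written notice is served), so not before 21 November 2005; done 22 November 2005, after the minimum wait.
Step 3 — counting 90 days from 22 November 2005 (when the cure demand is delivered) gives a deadline of 20 February 2006; done 25 November 2005 — timely.
Step 4 — counting 37 days from 22 November 2005 (when the cure demand is delivered) gives a deadline of 29 December 2005; done 3 January 2006 — 5 days late.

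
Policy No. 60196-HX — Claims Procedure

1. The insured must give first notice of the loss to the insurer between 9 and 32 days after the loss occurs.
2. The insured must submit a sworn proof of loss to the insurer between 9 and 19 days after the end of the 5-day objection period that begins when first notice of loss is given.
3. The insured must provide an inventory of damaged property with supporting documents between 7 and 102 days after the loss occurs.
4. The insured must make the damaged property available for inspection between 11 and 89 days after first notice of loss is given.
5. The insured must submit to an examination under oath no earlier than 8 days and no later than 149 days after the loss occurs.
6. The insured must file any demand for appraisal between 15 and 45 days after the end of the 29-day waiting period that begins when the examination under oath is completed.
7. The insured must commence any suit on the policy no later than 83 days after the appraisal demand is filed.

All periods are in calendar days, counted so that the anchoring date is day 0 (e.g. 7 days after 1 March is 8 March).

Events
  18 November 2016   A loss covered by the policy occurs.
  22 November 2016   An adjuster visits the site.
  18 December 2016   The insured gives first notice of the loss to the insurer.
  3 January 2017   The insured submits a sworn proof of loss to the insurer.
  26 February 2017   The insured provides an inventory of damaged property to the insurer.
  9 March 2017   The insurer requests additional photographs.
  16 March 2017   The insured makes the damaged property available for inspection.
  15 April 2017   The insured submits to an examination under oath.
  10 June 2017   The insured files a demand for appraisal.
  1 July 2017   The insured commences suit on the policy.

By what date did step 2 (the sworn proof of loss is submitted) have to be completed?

11 January 2017

First notice of loss is given on 18 December 2016; the 5-day objection period therefore ends 23 December 2016, and step 2 runs from that date. The window is 9–19 days after 23 December 2016; it closes on 11 January 2017.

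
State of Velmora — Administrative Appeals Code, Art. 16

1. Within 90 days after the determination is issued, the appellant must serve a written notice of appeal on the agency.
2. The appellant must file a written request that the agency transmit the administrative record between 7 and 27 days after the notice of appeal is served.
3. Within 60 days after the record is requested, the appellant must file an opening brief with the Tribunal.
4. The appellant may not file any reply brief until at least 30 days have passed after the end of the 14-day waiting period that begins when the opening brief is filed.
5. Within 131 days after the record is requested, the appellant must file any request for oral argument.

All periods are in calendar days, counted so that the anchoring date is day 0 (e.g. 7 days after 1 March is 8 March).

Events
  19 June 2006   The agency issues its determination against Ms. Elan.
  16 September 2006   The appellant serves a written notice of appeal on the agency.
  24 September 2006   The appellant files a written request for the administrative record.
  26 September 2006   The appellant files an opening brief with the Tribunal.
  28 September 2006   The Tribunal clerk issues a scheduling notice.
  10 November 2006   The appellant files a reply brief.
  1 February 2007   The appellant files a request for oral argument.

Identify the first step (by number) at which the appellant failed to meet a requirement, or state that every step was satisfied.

None — every step was satisfied

(1) due by 19 June 2006 + 90 days = 17 September 2006; done 16 September 2006 — timely.
(2) the permitted window runs from 16 September 2006 + 7 = 23 September 2006 to 16 September 2006 + 27 = 13 October 2006; 24 September 2006 falls inside that range.
(3) due by 24 September 2006 + 60 days = 23 November 2006; completed 26 September 2006, before the deadline.
(4) permitted from 10 October 2006 + 30 days = 9 November 2006 onward; done 10 November 2006, after the minimum wait.
(5) due by 24 September 2006 + 131 days = 2 February 2007; completed 1 February 2007, before the deadline.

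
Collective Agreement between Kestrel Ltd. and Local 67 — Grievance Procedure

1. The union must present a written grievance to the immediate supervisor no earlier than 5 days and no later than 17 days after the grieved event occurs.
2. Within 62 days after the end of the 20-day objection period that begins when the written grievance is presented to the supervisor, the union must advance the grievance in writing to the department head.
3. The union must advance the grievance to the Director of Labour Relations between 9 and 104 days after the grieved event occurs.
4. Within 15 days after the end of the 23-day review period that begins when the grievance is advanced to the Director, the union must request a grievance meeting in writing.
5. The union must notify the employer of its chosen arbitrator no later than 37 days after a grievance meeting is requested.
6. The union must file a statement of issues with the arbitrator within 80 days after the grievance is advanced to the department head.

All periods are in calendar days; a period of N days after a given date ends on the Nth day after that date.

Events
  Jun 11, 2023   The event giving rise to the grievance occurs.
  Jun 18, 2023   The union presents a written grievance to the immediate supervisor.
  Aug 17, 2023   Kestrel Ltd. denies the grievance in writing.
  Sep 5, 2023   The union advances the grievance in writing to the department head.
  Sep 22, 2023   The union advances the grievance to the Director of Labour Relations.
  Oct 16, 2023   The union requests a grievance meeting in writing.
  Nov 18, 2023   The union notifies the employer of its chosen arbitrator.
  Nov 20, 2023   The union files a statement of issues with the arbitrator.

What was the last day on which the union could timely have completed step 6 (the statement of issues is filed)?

Nov 24, 2023

Step 6 runs from Sep 5, 2023, when the grievance is advanced to the department head. 80 days after Sep 5, 2023 is Nov 24, 2023.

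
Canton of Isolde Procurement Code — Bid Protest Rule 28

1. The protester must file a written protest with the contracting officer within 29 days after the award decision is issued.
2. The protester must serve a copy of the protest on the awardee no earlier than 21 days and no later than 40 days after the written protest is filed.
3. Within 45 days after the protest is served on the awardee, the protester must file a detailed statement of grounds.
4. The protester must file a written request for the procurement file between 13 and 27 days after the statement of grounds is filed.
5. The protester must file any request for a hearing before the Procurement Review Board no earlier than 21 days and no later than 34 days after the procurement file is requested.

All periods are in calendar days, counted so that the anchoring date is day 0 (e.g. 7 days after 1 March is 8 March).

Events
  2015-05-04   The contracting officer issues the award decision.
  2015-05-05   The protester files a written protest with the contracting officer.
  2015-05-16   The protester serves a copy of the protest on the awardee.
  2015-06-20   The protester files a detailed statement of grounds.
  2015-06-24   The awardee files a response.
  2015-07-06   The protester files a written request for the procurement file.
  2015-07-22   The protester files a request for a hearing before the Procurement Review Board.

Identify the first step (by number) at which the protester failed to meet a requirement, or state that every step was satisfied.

Step 2

Step 1 — counting 29 days from 2015-05-04 (when the award decision is issued) gives a deadline of 2015-06-02; done 2015-05-05 — timely.
Step 2 — 21 and 40 days from 2015-05-05 (when the written protest is filed) are 2015-05-26 and 2015-06-14 respectively; done 2015-05-16 — 10 days before the window opened.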